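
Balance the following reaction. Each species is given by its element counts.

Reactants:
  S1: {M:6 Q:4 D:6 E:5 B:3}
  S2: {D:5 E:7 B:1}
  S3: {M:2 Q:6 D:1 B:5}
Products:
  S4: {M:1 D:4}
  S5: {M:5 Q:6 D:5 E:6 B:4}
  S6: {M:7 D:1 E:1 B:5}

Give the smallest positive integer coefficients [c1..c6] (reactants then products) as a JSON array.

M: 6·6+1·0+2·2 = 40 | 3·1+6·5+1·7 = 40
Q: 6·4+1·0+2·6 = 36 | 3·0+6·6+1·0 = 36
D: 6·6+1·5+2·1 = 43 | 3·4+6·5+1·1 = 43
E: 6·5+1·7+2·0 = 37 | 3·0+6·6+1·1 = 37
B: 6·3+1·1+2·5 = 29 | 3·0+6·4+1·5 = 29
gcd(6,1,2,3,6,1) = 1

Coefficients: [6, 1, 2, 3, 6, 1]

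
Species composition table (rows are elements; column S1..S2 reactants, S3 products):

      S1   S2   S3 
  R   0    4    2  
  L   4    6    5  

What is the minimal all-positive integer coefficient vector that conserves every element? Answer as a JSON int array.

R: 1·0+1·4 = 4 | 2·2 = 4
L: 1·4+1·6 = 10 | 2·5 = 10
gcd(1,1,2) = 1

Coefficients: [1, 1, 2]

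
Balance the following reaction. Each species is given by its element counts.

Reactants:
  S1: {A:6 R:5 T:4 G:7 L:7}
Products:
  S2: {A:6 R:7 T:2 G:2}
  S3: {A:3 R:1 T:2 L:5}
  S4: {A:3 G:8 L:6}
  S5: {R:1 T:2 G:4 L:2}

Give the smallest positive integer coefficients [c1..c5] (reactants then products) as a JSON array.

A: 6·6 = 36 | 3·6+4·3+2·3+5·0 = 36
R: 6·5 = 30 | 3·7+4·1+2·0+5·1 = 30
T: 6·4 = 24 | 3·2+4·2+2·0+5·2 = 24
G: 6·7 = 42 | 3·2+4·0+2·8+5·4 = 42
L: 6·7 = 42 | 3·0+4·5+2·6+5·2 = 42
gcd(6,3,4,2,5) = 1

Coefficients: [6, 3, 4, 2, 5]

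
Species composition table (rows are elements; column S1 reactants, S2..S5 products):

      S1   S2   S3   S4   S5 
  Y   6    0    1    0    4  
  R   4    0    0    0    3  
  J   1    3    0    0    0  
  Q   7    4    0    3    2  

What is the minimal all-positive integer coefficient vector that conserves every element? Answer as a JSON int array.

Y: 3·6 = 18 | 1·0+2·1+3·0+4·4 = 18
R: 3·4 = 12 | 1·0+2·0+3·0+4·3 = 12
J: 3·1 = 3 | 1·3+2·0+3·0+4·0 = 3
Q: 3·7 = 21 | 1·4+2·0+3·3+4·2 = 21
gcd(3,1,2,3,4) = 1

Coefficients: [3, 1, 2, 3, 4]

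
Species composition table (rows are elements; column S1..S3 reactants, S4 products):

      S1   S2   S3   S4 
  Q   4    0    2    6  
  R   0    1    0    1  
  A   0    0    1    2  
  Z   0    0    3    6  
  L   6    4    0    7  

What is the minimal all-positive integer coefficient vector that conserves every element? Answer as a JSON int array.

Coefficients: [1, 2, 4, 2]

Q: 1·4+2·0+4·2 = 12 | 2·6 = 12
R: 1·0+2·1+4·0 = 2 | 2·1 = 2
A: 1·0+2·0+4·1 = 4 | 2·2 = 4
Z: 1·0+2·0+4·3 = 12 | 2·6 = 12
L: 1·6+2·4+4·0 = 14 | 2·7 = 14
gcd(1,2,4,2) = 1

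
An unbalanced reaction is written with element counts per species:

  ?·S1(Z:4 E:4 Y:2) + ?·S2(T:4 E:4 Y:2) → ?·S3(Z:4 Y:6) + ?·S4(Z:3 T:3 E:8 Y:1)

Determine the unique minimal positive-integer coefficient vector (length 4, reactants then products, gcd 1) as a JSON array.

Coefficients: [5, 3, 2, 4]

Z: 5·4+3·0 = 20 | 2·4+4·3 = 20
T: 5·0+3·4 = 12 | 2·0+4·3 = 12
E: 5·4+3·4 = 32 | 2·0+4·8 = 32
Y: 5·2+3·2 = 16 | 2·6+4·1 = 16
gcd(5,3,2,4) = 1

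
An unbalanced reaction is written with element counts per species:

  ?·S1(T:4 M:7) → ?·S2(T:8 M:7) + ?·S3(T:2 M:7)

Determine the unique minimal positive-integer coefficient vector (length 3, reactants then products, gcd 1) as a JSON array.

T: 3·4 = 12 | 1·8+2·2 = 12
M: 3·7 = 21 | 1·7+2·7 = 21
gcd(3,1,2) = 1

Coefficients: [3, 1, 2]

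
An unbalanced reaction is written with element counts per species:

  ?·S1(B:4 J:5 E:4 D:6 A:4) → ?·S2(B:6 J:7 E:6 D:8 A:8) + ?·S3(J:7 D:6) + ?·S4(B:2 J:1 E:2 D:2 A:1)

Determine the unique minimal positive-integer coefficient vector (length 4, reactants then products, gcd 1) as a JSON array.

B: 5·4 = 20 | 2·6+1·0+4·2 = 20
J: 5·5 = 25 | 2·7+1·7+4·1 = 25
E: 5·4 = 20 | 2·6+1·0+4·2 = 20
D: 5·6 = 30 | 2·8+1·6+4·2 = 30
A: 5·4 = 20 | 2·8+1·0+4·1 = 20
gcd(5,2,1,4) = 1

Coefficients: [5, 2, 1, 4]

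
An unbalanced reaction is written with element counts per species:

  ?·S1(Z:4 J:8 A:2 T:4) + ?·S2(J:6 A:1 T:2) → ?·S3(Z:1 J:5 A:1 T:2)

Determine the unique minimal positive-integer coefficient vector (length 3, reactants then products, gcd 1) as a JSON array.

Coefficients: [1, 2, 4]

Z: 1·4+2·0 = 4 | 4·1 = 4
J: 1·8+2·6 = 20 | 4·5 = 20
A: 1·2+2·1 = 4 | 4·1 = 4
T: 1·4+2·2 = 8 | 4·2 = 8
gcd(1,2,4) = 1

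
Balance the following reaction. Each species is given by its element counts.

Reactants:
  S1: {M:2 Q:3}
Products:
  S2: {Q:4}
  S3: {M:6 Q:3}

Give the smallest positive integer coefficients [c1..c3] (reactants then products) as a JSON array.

Coefficients: [6, 3, 2]

M: 6·2 = 12 | 3·0+2·6 = 12
Q: 6·3 = 18 | 3·4+2·3 = 18
gcd(6,3,2) = 1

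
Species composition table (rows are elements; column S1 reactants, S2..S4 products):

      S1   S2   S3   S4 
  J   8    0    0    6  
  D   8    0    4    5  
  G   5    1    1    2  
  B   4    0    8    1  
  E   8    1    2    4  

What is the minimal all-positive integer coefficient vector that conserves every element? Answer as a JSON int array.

Coefficients: [3, 6, 1, 4]

J: 3·8 = 24 | 6·0+1·0+4·6 = 24
D: 3·8 = 24 | 6·0+1·4+4·5 = 24
G: 3·5 = 15 | 6·1+1·1+4·2 = 15
B: 3·4 = 12 | 6·0+1·8+4·1 = 12
E: 3·8 = 24 | 6·1+1·2+4·4 = 24
gcd(3,6,1,4) = 1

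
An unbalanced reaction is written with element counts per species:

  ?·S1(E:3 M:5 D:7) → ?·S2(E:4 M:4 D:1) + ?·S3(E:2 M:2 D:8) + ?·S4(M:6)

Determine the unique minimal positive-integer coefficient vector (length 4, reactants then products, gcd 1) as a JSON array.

Coefficients: [6, 2, 5, 2]

E: 6·3 = 18 | 2·4+5·2+2·0 = 18
M: 6·5 = 30 | 2·4+5·2+2·6 = 30
D: 6·7 = 42 | 2·1+5·8+2·0 = 42
gcd(6,2,5,2) = 1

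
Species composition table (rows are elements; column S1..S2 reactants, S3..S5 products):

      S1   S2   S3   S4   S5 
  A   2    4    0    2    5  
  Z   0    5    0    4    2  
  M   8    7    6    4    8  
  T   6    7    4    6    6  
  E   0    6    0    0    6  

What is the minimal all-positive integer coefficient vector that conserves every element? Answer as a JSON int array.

A: 5·2+4·4 = 26 | 4·0+3·2+4·5 = 26
Z: 5·0+4·5 = 20 | 4·0+3·4+4·2 = 20
M: 5·8+4·7 = 68 | 4·6+3·4+4·8 = 68
T: 5·6+4·7 = 58 | 4·4+3·6+4·6 = 58
E: 5·0+4·6 = 24 | 4·0+3·0+4·6 = 24
gcd(5,4,4,3,4) = 1

Coefficients: [5, 4, 4, 3, 4]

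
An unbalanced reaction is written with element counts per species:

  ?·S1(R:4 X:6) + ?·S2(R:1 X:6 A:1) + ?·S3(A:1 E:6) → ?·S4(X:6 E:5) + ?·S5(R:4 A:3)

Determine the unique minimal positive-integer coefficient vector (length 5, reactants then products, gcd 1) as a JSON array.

Coefficients: [2, 4, 5, 6, 3]

R: 2·4+4·1+5·0 = 12 | 6·0+3·4 = 12
X: 2·6+4·6+5·0 = 36 | 6·6+3·0 = 36
A: 2·0+4·1+5·1 = 9 | 6·0+3·3 = 9
E: 2·0+4·0+5·6 = 30 | 6·5+3·0 = 30
gcd(2,4,5,6,3) = 1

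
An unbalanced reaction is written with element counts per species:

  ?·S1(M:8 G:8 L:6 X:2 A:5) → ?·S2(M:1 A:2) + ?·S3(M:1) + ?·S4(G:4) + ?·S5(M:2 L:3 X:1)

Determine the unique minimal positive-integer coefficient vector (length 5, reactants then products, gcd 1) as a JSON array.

M: 2·8 = 16 | 5·1+3·1+4·0+4·2 = 16
G: 2·8 = 16 | 5·0+3·0+4·4+4·0 = 16
L: 2·6 = 12 | 5·0+3·0+4·0+4·3 = 12
X: 2·2 = 4 | 5·0+3·0+4·0+4·1 = 4
A: 2·5 = 10 | 5·2+3·0+4·0+4·0 = 10
gcd(2,5,3,4,4) = 1

Coefficients: [2, 5, 3, 4, 4]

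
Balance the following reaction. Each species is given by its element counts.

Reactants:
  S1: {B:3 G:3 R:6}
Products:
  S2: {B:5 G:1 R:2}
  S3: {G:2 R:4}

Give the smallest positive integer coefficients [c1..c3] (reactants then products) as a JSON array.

B: 5·3 = 15 | 3·5+6·0 = 15
G: 5·3 = 15 | 3·1+6·2 = 15
R: 5·6 = 30 | 3·2+6·4 = 30
gcd(5,3,6) = 1

Coefficients: [5, 3, 6]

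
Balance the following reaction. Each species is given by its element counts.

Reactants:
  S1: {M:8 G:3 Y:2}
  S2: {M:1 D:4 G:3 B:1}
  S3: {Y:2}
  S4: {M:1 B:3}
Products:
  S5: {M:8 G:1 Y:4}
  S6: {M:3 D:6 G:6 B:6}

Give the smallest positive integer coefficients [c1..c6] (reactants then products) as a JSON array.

Coefficients: [3, 6, 3, 6, 3, 4]

M: 3·8+6·1+3·0+6·1 = 36 | 3·8+4·3 = 36
D: 3·0+6·4+3·0+6·0 = 24 | 3·0+4·6 = 24
G: 3·3+6·3+3·0+6·0 = 27 | 3·1+4·6 = 27
Y: 3·2+6·0+3·2+6·0 = 12 | 3·4+4·0 = 12
B: 3·0+6·1+3·0+6·3 = 24 | 3·0+4·6 = 24
gcd(3,6,3,6,3,4) = 1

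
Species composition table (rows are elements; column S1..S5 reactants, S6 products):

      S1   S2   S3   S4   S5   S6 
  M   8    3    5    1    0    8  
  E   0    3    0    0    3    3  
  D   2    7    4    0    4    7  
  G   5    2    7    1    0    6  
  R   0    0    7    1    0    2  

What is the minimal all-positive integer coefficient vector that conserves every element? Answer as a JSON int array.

M: 4·8+2·3+1·5+5·1+4·0 = 48 | 6·8 = 48
E: 4·0+2·3+1·0+5·0+4·3 = 18 | 6·3 = 18
D: 4·2+2·7+1·4+5·0+4·4 = 42 | 6·7 = 42
G: 4·5+2·2+1·7+5·1+4·0 = 36 | 6·6 = 36
R: 4·0+2·0+1·7+5·1+4·0 = 12 | 6·2 = 12
gcd(4,2,1,5,4,6) = 1

Coefficients: [4, 2, 1, 5, 4, 6]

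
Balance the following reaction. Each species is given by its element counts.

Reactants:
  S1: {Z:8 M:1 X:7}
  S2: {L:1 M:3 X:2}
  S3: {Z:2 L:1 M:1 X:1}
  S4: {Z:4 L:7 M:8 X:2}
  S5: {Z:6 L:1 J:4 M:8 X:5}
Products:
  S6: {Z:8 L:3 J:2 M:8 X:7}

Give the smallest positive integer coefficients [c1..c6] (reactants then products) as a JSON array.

Z: 2·8+3·0+5·2+1·4+3·6 = 48 | 6·8 = 48
L: 2·0+3·1+5·1+1·7+3·1 = 18 | 6·3 = 18
J: 2·0+3·0+5·0+1·0+3·4 = 12 | 6·2 = 12
M: 2·1+3·3+5·1+1·8+3·8 = 48 | 6·8 = 48
X: 2·7+3·2+5·1+1·2+3·5 = 42 | 6·7 = 42
gcd(2,3,5,1,3,6) = 1

Coefficients: [2, 3, 5, 1, 3, 6]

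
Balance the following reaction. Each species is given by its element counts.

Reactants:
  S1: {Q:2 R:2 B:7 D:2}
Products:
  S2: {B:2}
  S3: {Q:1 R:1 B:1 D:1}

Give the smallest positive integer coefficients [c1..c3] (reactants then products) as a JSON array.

Coefficients: [2, 5, 4]

Q: 2·2 = 4 | 5·0+4·1 = 4
R: 2·2 = 4 | 5·0+4·1 = 4
B: 2·7 = 14 | 5·2+4·1 = 14
D: 2·2 = 4 | 5·0+4·1 = 4
gcd(2,5,4) = 1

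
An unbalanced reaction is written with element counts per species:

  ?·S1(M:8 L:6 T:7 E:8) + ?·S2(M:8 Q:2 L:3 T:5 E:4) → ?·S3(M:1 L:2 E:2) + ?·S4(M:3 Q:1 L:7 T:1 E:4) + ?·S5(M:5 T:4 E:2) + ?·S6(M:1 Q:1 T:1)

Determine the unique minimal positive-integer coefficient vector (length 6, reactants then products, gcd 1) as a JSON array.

M: 1·8+3·8 = 32 | 4·1+1·3+4·5+5·1 = 32
Q: 1·0+3·2 = 6 | 4·0+1·1+4·0+5·1 = 6
L: 1·6+3·3 = 15 | 4·2+1·7+4·0+5·0 = 15
T: 1·7+3·5 = 22 | 4·0+1·1+4·4+5·1 = 22
E: 1·8+3·4 = 20 | 4·2+1·4+4·2+5·0 = 20
gcd(1,3,4,1,4,5) = 1

Coefficients: [1, 3, 4, 1, 4, 5]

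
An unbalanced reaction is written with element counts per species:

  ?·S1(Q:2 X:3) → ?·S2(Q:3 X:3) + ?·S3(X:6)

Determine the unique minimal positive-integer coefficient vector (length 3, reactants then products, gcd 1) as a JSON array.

Coefficients: [6, 4, 1]

Q: 6·2 = 12 | 4·3+1·0 = 12
X: 6·3 = 18 | 4·3+1·6 = 18
gcd(6,4,1) = 1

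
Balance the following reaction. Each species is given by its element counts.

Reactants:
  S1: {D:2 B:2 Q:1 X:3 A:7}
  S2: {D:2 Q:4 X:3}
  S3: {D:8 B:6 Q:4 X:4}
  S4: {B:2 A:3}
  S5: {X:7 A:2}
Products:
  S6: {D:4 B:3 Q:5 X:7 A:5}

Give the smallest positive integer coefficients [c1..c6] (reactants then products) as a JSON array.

D: 2·2+6·2+1·8+4·0+2·0 = 24 | 6·4 = 24
B: 2·2+6·0+1·6+4·2+2·0 = 18 | 6·3 = 18
Q: 2·1+6·4+1·4+4·0+2·0 = 30 | 6·5 = 30
X: 2·3+6·3+1·4+4·0+2·7 = 42 | 6·7 = 42
A: 2·7+6·0+1·0+4·3+2·2 = 30 | 6·5 = 30
gcd(2,6,1,4,2,6) = 1

Coefficients: [2, 6, 1, 4, 2, 6]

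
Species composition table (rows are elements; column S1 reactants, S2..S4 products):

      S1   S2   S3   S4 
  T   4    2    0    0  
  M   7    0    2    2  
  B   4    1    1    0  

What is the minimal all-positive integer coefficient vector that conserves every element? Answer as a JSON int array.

Coefficients: [2, 4, 4, 3]

T: 2·4 = 8 | 4·2+4·0+3·0 = 8
M: 2·7 = 14 | 4·0+4·2+3·2 = 14
B: 2·4 = 8 | 4·1+4·1+3·0 = 8
gcd(2,4,4,3) = 1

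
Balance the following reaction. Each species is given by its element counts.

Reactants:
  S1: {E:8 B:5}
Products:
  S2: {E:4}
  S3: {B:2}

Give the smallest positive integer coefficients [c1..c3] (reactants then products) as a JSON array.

E: 2·8 = 16 | 4·4+5·0 = 16
B: 2·5 = 10 | 4·0+5·2 = 10
gcd(2,4,5) = 1

Coefficients: [2, 4, 5]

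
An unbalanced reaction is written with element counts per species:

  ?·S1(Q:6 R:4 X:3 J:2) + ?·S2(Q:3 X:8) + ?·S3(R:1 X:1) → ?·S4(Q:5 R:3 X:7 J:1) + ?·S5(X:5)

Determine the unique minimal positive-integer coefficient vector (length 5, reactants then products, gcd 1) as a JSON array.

Coefficients: [3, 4, 6, 6, 1]

Q: 3·6+4·3+6·0 = 30 | 6·5+1·0 = 30
R: 3·4+4·0+6·1 = 18 | 6·3+1·0 = 18
X: 3·3+4·8+6·1 = 47 | 6·7+1·5 = 47
J: 3·2+4·0+6·0 = 6 | 6·1+1·0 = 6
gcd(3,4,6,6,1) = 1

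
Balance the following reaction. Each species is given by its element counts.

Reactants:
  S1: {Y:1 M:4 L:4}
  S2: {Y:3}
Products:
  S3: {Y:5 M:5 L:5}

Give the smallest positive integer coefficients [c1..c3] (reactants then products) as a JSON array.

Y: 5·1+5·3 = 20 | 4·5 = 20
M: 5·4+5·0 = 20 | 4·5 = 20
L: 5·4+5·0 = 20 | 4·5 = 20
gcd(5,5,4) = 1

Coefficients: [5, 5, 4]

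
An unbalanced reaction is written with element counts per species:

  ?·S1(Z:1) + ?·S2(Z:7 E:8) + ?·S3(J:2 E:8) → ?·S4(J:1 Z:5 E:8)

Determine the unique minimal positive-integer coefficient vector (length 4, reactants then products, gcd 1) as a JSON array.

Coefficients: [3, 1, 1, 2]

J: 3·0+1·0+1·2 = 2 | 2·1 = 2
Z: 3·1+1·7+1·0 = 10 | 2·5 = 10
E: 3·0+1·8+1·8 = 16 | 2·8 = 16
gcd(3,1,1,2) = 1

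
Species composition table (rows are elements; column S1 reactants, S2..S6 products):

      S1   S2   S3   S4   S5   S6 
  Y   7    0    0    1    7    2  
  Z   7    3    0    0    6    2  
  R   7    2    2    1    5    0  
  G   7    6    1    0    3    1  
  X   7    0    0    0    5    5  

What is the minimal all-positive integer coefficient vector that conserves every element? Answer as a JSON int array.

Y: 5·7 = 35 | 3·0+4·0+6·1+3·7+4·2 = 35
Z: 5·7 = 35 | 3·3+4·0+6·0+3·6+4·2 = 35
R: 5·7 = 35 | 3·2+4·2+6·1+3·5+4·0 = 35
G: 5·7 = 35 | 3·6+4·1+6·0+3·3+4·1 = 35
X: 5·7 = 35 | 3·0+4·0+6·0+3·5+4·5 = 35
gcd(5,3,4,6,3,4) = 1

Coefficients: [5, 3, 4, 6, 3, 4]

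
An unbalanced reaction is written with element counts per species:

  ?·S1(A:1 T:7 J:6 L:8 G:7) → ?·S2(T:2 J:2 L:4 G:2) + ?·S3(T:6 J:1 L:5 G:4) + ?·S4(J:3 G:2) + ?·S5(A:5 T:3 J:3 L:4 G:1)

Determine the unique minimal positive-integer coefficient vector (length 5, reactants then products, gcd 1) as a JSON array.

Coefficients: [5, 4, 4, 5, 1]

A: 5·1 = 5 | 4·0+4·0+5·0+1·5 = 5
T: 5·7 = 35 | 4·2+4·6+5·0+1·3 = 35
J: 5·6 = 30 | 4·2+4·1+5·3+1·3 = 30
L: 5·8 = 40 | 4·4+4·5+5·0+1·4 = 40
G: 5·7 = 35 | 4·2+4·4+5·2+1·1 = 35
gcd(5,4,4,5,1) = 1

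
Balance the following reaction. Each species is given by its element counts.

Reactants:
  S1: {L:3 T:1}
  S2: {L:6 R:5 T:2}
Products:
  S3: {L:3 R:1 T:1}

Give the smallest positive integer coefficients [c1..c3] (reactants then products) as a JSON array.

Coefficients: [3, 1, 5]

L: 3·3+1·6 = 15 | 5·3 = 15
R: 3·0+1·5 = 5 | 5·1 = 5
T: 3·1+1·2 = 5 | 5·1 = 5
gcd(3,1,5) = 1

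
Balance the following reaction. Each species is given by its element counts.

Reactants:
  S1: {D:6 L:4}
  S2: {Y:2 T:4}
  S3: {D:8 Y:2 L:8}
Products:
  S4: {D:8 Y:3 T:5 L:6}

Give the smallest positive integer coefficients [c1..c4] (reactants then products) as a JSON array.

D: 4·6+5·0+1·8 = 32 | 4·8 = 32
Y: 4·0+5·2+1·2 = 12 | 4·3 = 12
T: 4·0+5·4+1·0 = 20 | 4·5 = 20
L: 4·4+5·0+1·8 = 24 | 4·6 = 24
gcd(4,5,1,4) = 1

Coefficients: [4, 5, 1, 4]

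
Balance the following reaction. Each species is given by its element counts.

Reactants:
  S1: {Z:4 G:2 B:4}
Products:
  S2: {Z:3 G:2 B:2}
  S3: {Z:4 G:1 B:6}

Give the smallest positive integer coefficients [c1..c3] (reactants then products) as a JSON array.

Z: 5·4 = 20 | 4·3+2·4 = 20
G: 5·2 = 10 | 4·2+2·1 = 10
B: 5·4 = 20 | 4·2+2·6 = 20
gcd(5,4,2) = 1

Coefficients: [5, 4, 2]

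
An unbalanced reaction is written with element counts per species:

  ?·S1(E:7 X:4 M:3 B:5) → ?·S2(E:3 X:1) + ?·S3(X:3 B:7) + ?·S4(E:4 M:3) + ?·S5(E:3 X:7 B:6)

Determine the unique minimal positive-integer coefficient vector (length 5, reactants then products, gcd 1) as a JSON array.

Coefficients: [4, 3, 2, 4, 1]

E: 4·7 = 28 | 3·3+2·0+4·4+1·3 = 28
X: 4·4 = 16 | 3·1+2·3+4·0+1·7 = 16
M: 4·3 = 12 | 3·0+2·0+4·3+1·0 = 12
B: 4·5 = 20 | 3·0+2·7+4·0+1·6 = 20
gcd(4,3,2,4,1) = 1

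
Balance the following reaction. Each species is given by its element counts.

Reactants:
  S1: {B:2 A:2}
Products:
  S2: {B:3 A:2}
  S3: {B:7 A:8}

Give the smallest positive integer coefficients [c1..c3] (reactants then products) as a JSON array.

B: 5·2 = 10 | 1·3+1·7 = 10
A: 5·2 = 10 | 1·2+1·8 = 10
gcd(5,1,1) = 1

Coefficients: [5, 1, 1]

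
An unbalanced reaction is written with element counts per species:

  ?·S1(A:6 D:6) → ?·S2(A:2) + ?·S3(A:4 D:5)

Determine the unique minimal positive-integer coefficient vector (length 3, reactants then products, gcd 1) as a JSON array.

Coefficients: [5, 3, 6]

A: 5·6 = 30 | 3·2+6·4 = 30
D: 5·6 = 30 | 3·0+6·5 = 30
gcd(5,3,6) = 1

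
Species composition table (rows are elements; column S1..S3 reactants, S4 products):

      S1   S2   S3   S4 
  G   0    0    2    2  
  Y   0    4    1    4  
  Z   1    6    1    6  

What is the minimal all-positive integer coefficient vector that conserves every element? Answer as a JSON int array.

Coefficients: [2, 3, 4, 4]

G: 2·0+3·0+4·2 = 8 | 4·2 = 8
Y: 2·0+3·4+4·1 = 16 | 4·4 = 16
Z: 2·1+3·6+4·1 = 24 | 4·6 = 24
gcd(2,3,4,4) = 1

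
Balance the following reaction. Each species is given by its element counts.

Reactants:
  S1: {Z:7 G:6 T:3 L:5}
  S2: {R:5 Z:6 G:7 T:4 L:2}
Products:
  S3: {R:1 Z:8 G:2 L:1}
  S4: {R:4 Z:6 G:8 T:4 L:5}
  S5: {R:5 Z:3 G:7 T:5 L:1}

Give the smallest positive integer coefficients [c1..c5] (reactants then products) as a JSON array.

R: 1·0+5·5 = 25 | 2·1+2·4+3·5 = 25
Z: 1·7+5·6 = 37 | 2·8+2·6+3·3 = 37
G: 1·6+5·7 = 41 | 2·2+2·8+3·7 = 41
T: 1·3+5·4 = 23 | 2·0+2·4+3·5 = 23
L: 1·5+5·2 = 15 | 2·1+2·5+3·1 = 15
gcd(1,5,2,2,3) = 1

Coefficients: [1, 5, 2, 2, 3]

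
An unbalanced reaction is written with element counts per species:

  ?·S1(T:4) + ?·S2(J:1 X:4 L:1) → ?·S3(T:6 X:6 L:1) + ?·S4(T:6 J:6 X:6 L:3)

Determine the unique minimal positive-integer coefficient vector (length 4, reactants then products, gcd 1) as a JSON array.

Coefficients: [6, 6, 3, 1]

T: 6·4+6·0 = 24 | 3·6+1·6 = 24
J: 6·0+6·1 = 6 | 3·0+1·6 = 6
X: 6·0+6·4 = 24 | 3·6+1·6 = 24
L: 6·0+6·1 = 6 | 3·1+1·3 = 6
gcd(6,6,3,1) = 1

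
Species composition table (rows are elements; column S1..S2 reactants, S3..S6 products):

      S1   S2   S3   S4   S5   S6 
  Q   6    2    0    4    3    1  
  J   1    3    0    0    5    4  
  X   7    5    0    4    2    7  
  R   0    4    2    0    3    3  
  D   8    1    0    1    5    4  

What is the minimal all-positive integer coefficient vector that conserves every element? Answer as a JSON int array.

Q: 2·6+5·2 = 22 | 4·0+4·4+1·3+3·1 = 22
J: 2·1+5·3 = 17 | 4·0+4·0+1·5+3·4 = 17
X: 2·7+5·5 = 39 | 4·0+4·4+1·2+3·7 = 39
R: 2·0+5·4 = 20 | 4·2+4·0+1·3+3·3 = 20
D: 2·8+5·1 = 21 | 4·0+4·1+1·5+3·4 = 21
gcd(2,5,4,4,1,3) = 1

Coefficients: [2, 5, 4, 4, 1, 3]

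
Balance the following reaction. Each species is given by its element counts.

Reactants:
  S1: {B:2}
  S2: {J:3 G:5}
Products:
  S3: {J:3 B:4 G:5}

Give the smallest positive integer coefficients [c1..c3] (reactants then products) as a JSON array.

J: 2·0+1·3 = 3 | 1·3 = 3
B: 2·2+1·0 = 4 | 1·4 = 4
G: 2·0+1·5 = 5 | 1·5 = 5
gcd(2,1,1) = 1

Coefficients: [2, 1, 1]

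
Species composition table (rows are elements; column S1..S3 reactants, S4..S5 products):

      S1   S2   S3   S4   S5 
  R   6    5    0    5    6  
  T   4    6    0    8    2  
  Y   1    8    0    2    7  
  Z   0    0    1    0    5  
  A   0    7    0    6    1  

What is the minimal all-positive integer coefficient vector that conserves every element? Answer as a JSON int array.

R: 1·6+1·5+5·0 = 11 | 1·5+1·6 = 11
T: 1·4+1·6+5·0 = 10 | 1·8+1·2 = 10
Y: 1·1+1·8+5·0 = 9 | 1·2+1·7 = 9
Z: 1·0+1·0+5·1 = 5 | 1·0+1·5 = 5
A: 1·0+1·7+5·0 = 7 | 1·6+1·1 = 7
gcd(1,1,5,1,1) = 1

Coefficients: [1, 1, 5, 1, 1]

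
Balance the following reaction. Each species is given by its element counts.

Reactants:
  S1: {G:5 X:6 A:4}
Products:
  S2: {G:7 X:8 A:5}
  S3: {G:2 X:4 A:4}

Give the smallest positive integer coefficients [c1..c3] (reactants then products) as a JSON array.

G: 6·5 = 30 | 4·7+1·2 = 30
X: 6·6 = 36 | 4·8+1·4 = 36
A: 6·4 = 24 | 4·5+1·4 = 24
gcd(6,4,1) = 1

Coefficients: [6, 4, 1]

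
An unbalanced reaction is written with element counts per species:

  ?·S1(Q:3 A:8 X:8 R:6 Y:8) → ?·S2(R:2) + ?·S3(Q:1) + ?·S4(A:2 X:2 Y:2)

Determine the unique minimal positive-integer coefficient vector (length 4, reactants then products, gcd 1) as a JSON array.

Coefficients: [1, 3, 3, 4]

Q: 1·3 = 3 | 3·0+3·1+4·0 = 3
A: 1·8 = 8 | 3·0+3·0+4·2 = 8
X: 1·8 = 8 | 3·0+3·0+4·2 = 8
R: 1·6 = 6 | 3·2+3·0+4·0 = 6
Y: 1·8 = 8 | 3·0+3·0+4·2 = 8
gcd(1,3,3,4) = 1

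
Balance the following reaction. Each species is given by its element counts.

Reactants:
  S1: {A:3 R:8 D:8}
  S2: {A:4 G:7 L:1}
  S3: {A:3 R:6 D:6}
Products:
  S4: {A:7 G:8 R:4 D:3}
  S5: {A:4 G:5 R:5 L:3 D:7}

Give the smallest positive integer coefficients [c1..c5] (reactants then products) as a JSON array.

A: 1·3+6·4+3·3 = 36 | 4·7+2·4 = 36
G: 1·0+6·7+3·0 = 42 | 4·8+2·5 = 42
R: 1·8+6·0+3·6 = 26 | 4·4+2·5 = 26
L: 1·0+6·1+3·0 = 6 | 4·0+2·3 = 6
D: 1·8+6·0+3·6 = 26 | 4·3+2·7 = 26
gcd(1,6,3,4,2) = 1

Coefficients: [1, 6, 3, 4, 2]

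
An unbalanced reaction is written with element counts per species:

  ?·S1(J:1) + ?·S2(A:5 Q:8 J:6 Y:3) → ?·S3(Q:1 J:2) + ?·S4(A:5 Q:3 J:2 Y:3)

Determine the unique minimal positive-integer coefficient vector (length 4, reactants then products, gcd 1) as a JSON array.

Coefficients: [6, 1, 5, 1]

A: 6·0+1·5 = 5 | 5·0+1·5 = 5
Q: 6·0+1·8 = 8 | 5·1+1·3 = 8
J: 6·1+1·6 = 12 | 5·2+1·2 = 12
Y: 6·0+1·3 = 3 | 5·0+1·3 = 3
gcd(6,1,5,1) = 1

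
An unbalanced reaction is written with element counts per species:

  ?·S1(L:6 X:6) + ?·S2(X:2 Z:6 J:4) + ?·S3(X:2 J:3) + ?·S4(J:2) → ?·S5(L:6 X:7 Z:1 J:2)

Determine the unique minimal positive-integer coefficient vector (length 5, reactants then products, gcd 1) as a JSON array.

L: 6·6+1·0+2·0+1·0 = 36 | 6·6 = 36
X: 6·6+1·2+2·2+1·0 = 42 | 6·7 = 42
Z: 6·0+1·6+2·0+1·0 = 6 | 6·1 = 6
J: 6·0+1·4+2·3+1·2 = 12 | 6·2 = 12
gcd(6,1,2,1,6) = 1

Coefficients: [6, 1, 2, 1, 6]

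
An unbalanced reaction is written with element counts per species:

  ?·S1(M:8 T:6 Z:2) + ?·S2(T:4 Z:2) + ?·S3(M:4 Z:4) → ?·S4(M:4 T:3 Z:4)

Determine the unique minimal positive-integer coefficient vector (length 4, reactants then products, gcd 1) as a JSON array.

Coefficients: [1, 3, 4, 6]

M: 1·8+3·0+4·4 = 24 | 6·4 = 24
T: 1·6+3·4+4·0 = 18 | 6·3 = 18
Z: 1·2+3·2+4·4 = 24 | 6·4 = 24
gcd(1,3,4,6) = 1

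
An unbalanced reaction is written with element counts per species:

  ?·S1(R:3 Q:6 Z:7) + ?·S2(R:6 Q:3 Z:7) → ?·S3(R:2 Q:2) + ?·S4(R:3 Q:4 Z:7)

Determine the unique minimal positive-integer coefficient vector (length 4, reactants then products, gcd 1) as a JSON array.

R: 4·3+2·6 = 24 | 3·2+6·3 = 24
Q: 4·6+2·3 = 30 | 3·2+6·4 = 30
Z: 4·7+2·7 = 42 | 3·0+6·7 = 42
gcd(4,2,3,6) = 1

Coefficients: [4, 2, 3, 6]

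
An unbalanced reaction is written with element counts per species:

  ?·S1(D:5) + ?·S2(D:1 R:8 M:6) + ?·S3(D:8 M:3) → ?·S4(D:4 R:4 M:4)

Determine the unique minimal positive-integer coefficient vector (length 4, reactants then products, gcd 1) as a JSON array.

D: 1·5+3·1+2·8 = 24 | 6·4 = 24
R: 1·0+3·8+2·0 = 24 | 6·4 = 24
M: 1·0+3·6+2·3 = 24 | 6·4 = 24
gcd(1,3,2,6) = 1

Coefficients: [1, 3, 2, 6]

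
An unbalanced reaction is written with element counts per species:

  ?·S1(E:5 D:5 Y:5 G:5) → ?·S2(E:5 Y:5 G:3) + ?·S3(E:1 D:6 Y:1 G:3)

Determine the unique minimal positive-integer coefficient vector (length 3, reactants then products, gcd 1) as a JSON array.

E: 6·5 = 30 | 5·5+5·1 = 30
D: 6·5 = 30 | 5·0+5·6 = 30
Y: 6·5 = 30 | 5·5+5·1 = 30
G: 6·5 = 30 | 5·3+5·3 = 30
gcd(6,5,5) = 1

Coefficients: [6, 5, 5]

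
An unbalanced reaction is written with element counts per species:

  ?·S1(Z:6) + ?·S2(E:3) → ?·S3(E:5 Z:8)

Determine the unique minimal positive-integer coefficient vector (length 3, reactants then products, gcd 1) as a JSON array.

E: 4·0+5·3 = 15 | 3·5 = 15
Z: 4·6+5·0 = 24 | 3·8 = 24
gcd(4,5,3) = 1

Coefficients: [4, 5, 3]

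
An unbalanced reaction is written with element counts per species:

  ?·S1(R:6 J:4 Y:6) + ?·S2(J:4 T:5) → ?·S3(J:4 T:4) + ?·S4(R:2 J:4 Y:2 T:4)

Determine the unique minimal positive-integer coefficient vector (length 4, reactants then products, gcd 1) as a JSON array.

Coefficients: [1, 4, 2, 3]

R: 1·6+4·0 = 6 | 2·0+3·2 = 6
J: 1·4+4·4 = 20 | 2·4+3·4 = 20
Y: 1·6+4·0 = 6 | 2·0+3·2 = 6
T: 1·0+4·5 = 20 | 2·4+3·4 = 20
gcd(1,4,2,3) = 1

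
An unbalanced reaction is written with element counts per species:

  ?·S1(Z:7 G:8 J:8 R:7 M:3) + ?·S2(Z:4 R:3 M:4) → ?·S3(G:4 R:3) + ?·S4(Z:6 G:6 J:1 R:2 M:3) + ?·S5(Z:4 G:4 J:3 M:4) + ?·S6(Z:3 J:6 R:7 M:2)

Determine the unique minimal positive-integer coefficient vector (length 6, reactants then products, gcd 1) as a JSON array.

Z: 6·7+5·4 = 62 | 1·0+6·6+2·4+6·3 = 62
G: 6·8+5·0 = 48 | 1·4+6·6+2·4+6·0 = 48
J: 6·8+5·0 = 48 | 1·0+6·1+2·3+6·6 = 48
R: 6·7+5·3 = 57 | 1·3+6·2+2·0+6·7 = 57
M: 6·3+5·4 = 38 | 1·0+6·3+2·4+6·2 = 38
gcd(6,5,1,6,2,6) = 1

Coefficients: [6, 5, 1, 6, 2, 6]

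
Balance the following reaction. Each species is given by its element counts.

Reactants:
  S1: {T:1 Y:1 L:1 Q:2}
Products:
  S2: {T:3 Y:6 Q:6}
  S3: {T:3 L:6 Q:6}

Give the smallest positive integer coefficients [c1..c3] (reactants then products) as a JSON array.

T: 6·1 = 6 | 1·3+1·3 = 6
Y: 6·1 = 6 | 1·6+1·0 = 6
L: 6·1 = 6 | 1·0+1·6 = 6
Q: 6·2 = 12 | 1·6+1·6 = 12
gcd(6,1,1) = 1

Coefficients: [6, 1, 1]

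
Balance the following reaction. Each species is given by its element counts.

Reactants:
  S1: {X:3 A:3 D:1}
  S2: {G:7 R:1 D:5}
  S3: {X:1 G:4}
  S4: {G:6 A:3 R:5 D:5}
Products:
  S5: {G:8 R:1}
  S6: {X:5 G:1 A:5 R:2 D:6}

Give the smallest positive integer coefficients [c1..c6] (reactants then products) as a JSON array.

X: 3·3+1·0+6·1+2·0 = 15 | 5·0+3·5 = 15
G: 3·0+1·7+6·4+2·6 = 43 | 5·8+3·1 = 43
A: 3·3+1·0+6·0+2·3 = 15 | 5·0+3·5 = 15
R: 3·0+1·1+6·0+2·5 = 11 | 5·1+3·2 = 11
D: 3·1+1·5+6·0+2·5 = 18 | 5·0+3·6 = 18
gcd(3,1,6,2,5,3) = 1

Coefficients: [3, 1, 6, 2, 5, 3]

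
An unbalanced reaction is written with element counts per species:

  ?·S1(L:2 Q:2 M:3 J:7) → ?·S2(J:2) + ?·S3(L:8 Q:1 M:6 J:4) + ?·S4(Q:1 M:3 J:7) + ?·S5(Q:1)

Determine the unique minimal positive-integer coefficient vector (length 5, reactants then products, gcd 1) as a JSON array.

Coefficients: [4, 5, 1, 2, 5]

L: 4·2 = 8 | 5·0+1·8+2·0+5·0 = 8
Q: 4·2 = 8 | 5·0+1·1+2·1+5·1 = 8
M: 4·3 = 12 | 5·0+1·6+2·3+5·0 = 12
J: 4·7 = 28 | 5·2+1·4+2·7+5·0 = 28
gcd(4,5,1,2,5) = 1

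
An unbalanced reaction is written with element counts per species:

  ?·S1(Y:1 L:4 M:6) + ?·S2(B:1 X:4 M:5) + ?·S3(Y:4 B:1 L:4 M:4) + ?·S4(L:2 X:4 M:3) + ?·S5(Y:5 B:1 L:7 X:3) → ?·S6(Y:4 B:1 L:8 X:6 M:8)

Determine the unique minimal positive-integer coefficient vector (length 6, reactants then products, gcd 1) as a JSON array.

Y: 2·1+1·0+2·4+5·0+2·5 = 20 | 5·4 = 20
B: 2·0+1·1+2·1+5·0+2·1 = 5 | 5·1 = 5
L: 2·4+1·0+2·4+5·2+2·7 = 40 | 5·8 = 40
X: 2·0+1·4+2·0+5·4+2·3 = 30 | 5·6 = 30
M: 2·6+1·5+2·4+5·3+2·0 = 40 | 5·8 = 40
gcd(2,1,2,5,2,5) = 1

Coefficients: [2, 1, 2, 5, 2, 5]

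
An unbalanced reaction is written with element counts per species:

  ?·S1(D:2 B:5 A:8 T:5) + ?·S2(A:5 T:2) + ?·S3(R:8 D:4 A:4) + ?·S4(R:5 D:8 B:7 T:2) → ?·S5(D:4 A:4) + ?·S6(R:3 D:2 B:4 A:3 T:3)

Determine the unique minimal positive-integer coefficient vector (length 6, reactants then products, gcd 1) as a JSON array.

R: 2·0+2·0+1·8+2·5 = 18 | 3·0+6·3 = 18
D: 2·2+2·0+1·4+2·8 = 24 | 3·4+6·2 = 24
B: 2·5+2·0+1·0+2·7 = 24 | 3·0+6·4 = 24
A: 2·8+2·5+1·4+2·0 = 30 | 3·4+6·3 = 30
T: 2·5+2·2+1·0+2·2 = 18 | 3·0+6·3 = 18
gcd(2,2,1,2,3,6) = 1

Coefficients: [2, 2, 1, 2, 3, 6]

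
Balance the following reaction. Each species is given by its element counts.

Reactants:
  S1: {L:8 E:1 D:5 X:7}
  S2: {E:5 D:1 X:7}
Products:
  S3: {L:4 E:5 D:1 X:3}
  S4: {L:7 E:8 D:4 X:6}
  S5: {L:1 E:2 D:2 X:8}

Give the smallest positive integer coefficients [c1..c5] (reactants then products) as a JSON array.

L: 3·8+6·0 = 24 | 1·4+2·7+6·1 = 24
E: 3·1+6·5 = 33 | 1·5+2·8+6·2 = 33
D: 3·5+6·1 = 21 | 1·1+2·4+6·2 = 21
X: 3·7+6·7 = 63 | 1·3+2·6+6·8 = 63
gcd(3,6,1,2,6) = 1

Coefficients: [3, 6, 1, 2, 6]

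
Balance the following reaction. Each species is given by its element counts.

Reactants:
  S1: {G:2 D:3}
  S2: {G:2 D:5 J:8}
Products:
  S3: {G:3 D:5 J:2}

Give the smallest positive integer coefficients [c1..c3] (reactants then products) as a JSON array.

G: 5·2+1·2 = 12 | 4·3 = 12
D: 5·3+1·5 = 20 | 4·5 = 20
J: 5·0+1·8 = 8 | 4·2 = 8
gcd(5,1,4) = 1

Coefficients: [5, 1, 4]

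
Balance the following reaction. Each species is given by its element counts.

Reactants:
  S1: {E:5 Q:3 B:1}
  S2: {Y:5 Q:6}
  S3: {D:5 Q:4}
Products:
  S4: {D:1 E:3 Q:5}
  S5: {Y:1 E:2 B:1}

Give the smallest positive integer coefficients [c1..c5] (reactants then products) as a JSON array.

Y: 5·0+1·5+1·0 = 5 | 5·0+5·1 = 5
D: 5·0+1·0+1·5 = 5 | 5·1+5·0 = 5
E: 5·5+1·0+1·0 = 25 | 5·3+5·2 = 25
Q: 5·3+1·6+1·4 = 25 | 5·5+5·0 = 25
B: 5·1+1·0+1·0 = 5 | 5·0+5·1 = 5
gcd(5,1,1,5,5) = 1

Coefficients: [5, 1, 1, 5, 5]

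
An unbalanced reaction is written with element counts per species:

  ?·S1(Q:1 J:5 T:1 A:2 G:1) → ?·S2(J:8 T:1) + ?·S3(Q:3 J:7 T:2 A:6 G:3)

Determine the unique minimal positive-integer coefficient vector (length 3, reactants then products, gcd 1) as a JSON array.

Coefficients: [3, 1, 1]

Q: 3·1 = 3 | 1·0+1·3 = 3
J: 3·5 = 15 | 1·8+1·7 = 15
T: 3·1 = 3 | 1·1+1·2 = 3
A: 3·2 = 6 | 1·0+1·6 = 6
G: 3·1 = 3 | 1·0+1·3 = 3
gcd(3,1,1) = 1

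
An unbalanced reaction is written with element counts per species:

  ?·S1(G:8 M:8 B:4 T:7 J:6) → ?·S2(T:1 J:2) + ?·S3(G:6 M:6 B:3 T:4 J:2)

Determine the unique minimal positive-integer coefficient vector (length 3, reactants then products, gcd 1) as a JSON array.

Coefficients: [3, 5, 4]

G: 3·8 = 24 | 5·0+4·6 = 24
M: 3·8 = 24 | 5·0+4·6 = 24
B: 3·4 = 12 | 5·0+4·3 = 12
T: 3·7 = 21 | 5·1+4·4 = 21
J: 3·6 = 18 | 5·2+4·2 = 18
gcd(3,5,4) = 1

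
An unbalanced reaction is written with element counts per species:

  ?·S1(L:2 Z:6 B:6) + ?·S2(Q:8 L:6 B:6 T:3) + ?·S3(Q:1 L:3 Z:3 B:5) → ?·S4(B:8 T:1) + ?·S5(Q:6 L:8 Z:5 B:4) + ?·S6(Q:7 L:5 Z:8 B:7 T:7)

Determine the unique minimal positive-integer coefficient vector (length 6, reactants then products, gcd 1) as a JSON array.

Coefficients: [3, 4, 5, 5, 5, 1]

Q: 3·0+4·8+5·1 = 37 | 5·0+5·6+1·7 = 37
L: 3·2+4·6+5·3 = 45 | 5·0+5·8+1·5 = 45
Z: 3·6+4·0+5·3 = 33 | 5·0+5·5+1·8 = 33
B: 3·6+4·6+5·5 = 67 | 5·8+5·4+1·7 = 67
T: 3·0+4·3+5·0 = 12 | 5·1+5·0+1·7 = 12
gcd(3,4,5,5,5,1) = 1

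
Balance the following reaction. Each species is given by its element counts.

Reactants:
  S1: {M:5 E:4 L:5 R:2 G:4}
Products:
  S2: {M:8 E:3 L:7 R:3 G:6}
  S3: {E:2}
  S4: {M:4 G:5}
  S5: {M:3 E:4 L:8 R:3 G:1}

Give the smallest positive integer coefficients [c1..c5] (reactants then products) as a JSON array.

Coefficients: [6, 2, 5, 2, 2]

M: 6·5 = 30 | 2·8+5·0+2·4+2·3 = 30
E: 6·4 = 24 | 2·3+5·2+2·0+2·4 = 24
L: 6·5 = 30 | 2·7+5·0+2·0+2·8 = 30
R: 6·2 = 12 | 2·3+5·0+2·0+2·3 = 12
G: 6·4 = 24 | 2·6+5·0+2·5+2·1 = 24
gcd(6,2,5,2,2) = 1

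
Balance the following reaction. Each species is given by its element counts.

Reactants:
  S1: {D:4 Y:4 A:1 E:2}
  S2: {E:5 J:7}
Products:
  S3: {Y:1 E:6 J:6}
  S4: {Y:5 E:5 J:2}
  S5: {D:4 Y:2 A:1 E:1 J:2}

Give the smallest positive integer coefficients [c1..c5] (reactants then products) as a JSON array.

D: 5·4+6·0 = 20 | 5·0+1·0+5·4 = 20
Y: 5·4+6·0 = 20 | 5·1+1·5+5·2 = 20
A: 5·1+6·0 = 5 | 5·0+1·0+5·1 = 5
E: 5·2+6·5 = 40 | 5·6+1·5+5·1 = 40
J: 5·0+6·7 = 42 | 5·6+1·2+5·2 = 42
gcd(5,6,5,1,5) = 1

Coefficients: [5, 6, 5, 1, 5]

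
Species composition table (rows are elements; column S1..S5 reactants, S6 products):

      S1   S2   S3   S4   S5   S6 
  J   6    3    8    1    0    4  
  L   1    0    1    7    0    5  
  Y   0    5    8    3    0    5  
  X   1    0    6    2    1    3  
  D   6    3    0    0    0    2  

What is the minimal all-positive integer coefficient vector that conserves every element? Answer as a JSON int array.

Coefficients: [1, 2, 1, 4, 3, 6]

J: 1·6+2·3+1·8+4·1+3·0 = 24 | 6·4 = 24
L: 1·1+2·0+1·1+4·7+3·0 = 30 | 6·5 = 30
Y: 1·0+2·5+1·8+4·3+3·0 = 30 | 6·5 = 30
X: 1·1+2·0+1·6+4·2+3·1 = 18 | 6·3 = 18
D: 1·6+2·3+1·0+4·0+3·0 = 12 | 6·2 = 12
gcd(1,2,1,4,3,6) = 1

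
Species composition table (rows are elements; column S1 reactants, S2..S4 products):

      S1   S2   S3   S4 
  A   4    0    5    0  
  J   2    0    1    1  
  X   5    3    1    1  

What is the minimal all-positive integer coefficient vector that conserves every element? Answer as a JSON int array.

A: 5·4 = 20 | 5·0+4·5+6·0 = 20
J: 5·2 = 10 | 5·0+4·1+6·1 = 10
X: 5·5 = 25 | 5·3+4·1+6·1 = 25
gcd(5,5,4,6) = 1

Coefficients: [5, 5, 4, 6]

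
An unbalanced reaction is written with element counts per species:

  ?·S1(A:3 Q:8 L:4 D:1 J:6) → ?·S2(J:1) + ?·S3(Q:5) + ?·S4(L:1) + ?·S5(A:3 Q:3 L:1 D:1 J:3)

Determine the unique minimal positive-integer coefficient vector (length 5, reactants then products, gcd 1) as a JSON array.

Coefficients: [1, 3, 1, 3, 1]

A: 1·3 = 3 | 3·0+1·0+3·0+1·3 = 3
Q: 1·8 = 8 | 3·0+1·5+3·0+1·3 = 8
L: 1·4 = 4 | 3·0+1·0+3·1+1·1 = 4
D: 1·1 = 1 | 3·0+1·0+3·0+1·1 = 1
J: 1·6 = 6 | 3·1+1·0+3·0+1·3 = 6
gcd(1,3,1,3,1) = 1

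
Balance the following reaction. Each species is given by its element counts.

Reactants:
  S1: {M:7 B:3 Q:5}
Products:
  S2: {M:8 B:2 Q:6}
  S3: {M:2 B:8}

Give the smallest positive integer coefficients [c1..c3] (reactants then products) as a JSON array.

Coefficients: [6, 5, 1]

M: 6·7 = 42 | 5·8+1·2 = 42
B: 6·3 = 18 | 5·2+1·8 = 18
Q: 6·5 = 30 | 5·6+1·0 = 30
gcd(6,5,1) = 1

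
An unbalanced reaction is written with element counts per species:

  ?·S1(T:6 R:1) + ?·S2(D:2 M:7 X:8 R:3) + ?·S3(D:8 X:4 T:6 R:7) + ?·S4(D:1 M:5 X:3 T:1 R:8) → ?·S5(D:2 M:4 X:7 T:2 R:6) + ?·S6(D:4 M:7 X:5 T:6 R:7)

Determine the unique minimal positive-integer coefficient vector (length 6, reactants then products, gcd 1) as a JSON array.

Coefficients: [4, 5, 2, 4, 5, 5]

D: 4·0+5·2+2·8+4·1 = 30 | 5·2+5·4 = 30
M: 4·0+5·7+2·0+4·5 = 55 | 5·4+5·7 = 55
X: 4·0+5·8+2·4+4·3 = 60 | 5·7+5·5 = 60
T: 4·6+5·0+2·6+4·1 = 40 | 5·2+5·6 = 40
R: 4·1+5·3+2·7+4·8 = 65 | 5·6+5·7 = 65
gcd(4,5,2,4,5,5) = 1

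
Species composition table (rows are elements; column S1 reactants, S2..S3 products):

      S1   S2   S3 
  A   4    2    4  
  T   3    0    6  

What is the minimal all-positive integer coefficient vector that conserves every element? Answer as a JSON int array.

Coefficients: [2, 2, 1]

A: 2·4 = 8 | 2·2+1·4 = 8
T: 2·3 = 6 | 2·0+1·6 = 6
gcd(2,2,1) = 1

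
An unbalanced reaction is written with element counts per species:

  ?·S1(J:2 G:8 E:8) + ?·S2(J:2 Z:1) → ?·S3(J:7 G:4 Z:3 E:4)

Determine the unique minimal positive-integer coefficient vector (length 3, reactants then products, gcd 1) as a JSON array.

Coefficients: [1, 6, 2]

J: 1·2+6·2 = 14 | 2·7 = 14
G: 1·8+6·0 = 8 | 2·4 = 8
Z: 1·0+6·1 = 6 | 2·3 = 6
E: 1·8+6·0 = 8 | 2·4 = 8
gcd(1,6,2) = 1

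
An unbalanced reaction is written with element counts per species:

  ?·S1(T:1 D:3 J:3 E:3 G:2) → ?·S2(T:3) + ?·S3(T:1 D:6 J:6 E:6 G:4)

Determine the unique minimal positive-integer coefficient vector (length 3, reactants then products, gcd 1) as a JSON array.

Coefficients: [6, 1, 3]

T: 6·1 = 6 | 1·3+3·1 = 6
D: 6·3 = 18 | 1·0+3·6 = 18
J: 6·3 = 18 | 1·0+3·6 = 18
E: 6·3 = 18 | 1·0+3·6 = 18
G: 6·2 = 12 | 1·0+3·4 = 12
gcd(6,1,3) = 1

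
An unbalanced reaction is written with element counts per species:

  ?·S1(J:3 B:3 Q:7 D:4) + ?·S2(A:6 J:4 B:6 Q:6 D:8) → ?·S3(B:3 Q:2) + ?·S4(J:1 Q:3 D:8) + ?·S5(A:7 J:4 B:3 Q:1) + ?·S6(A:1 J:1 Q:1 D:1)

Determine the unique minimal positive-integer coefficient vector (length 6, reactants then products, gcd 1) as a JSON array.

Coefficients: [1, 3, 5, 3, 2, 4]

A: 1·0+3·6 = 18 | 5·0+3·0+2·7+4·1 = 18
J: 1·3+3·4 = 15 | 5·0+3·1+2·4+4·1 = 15
B: 1·3+3·6 = 21 | 5·3+3·0+2·3+4·0 = 21
Q: 1·7+3·6 = 25 | 5·2+3·3+2·1+4·1 = 25
D: 1·4+3·8 = 28 | 5·0+3·8+2·0+4·1 = 28
gcd(1,3,5,3,2,4) = 1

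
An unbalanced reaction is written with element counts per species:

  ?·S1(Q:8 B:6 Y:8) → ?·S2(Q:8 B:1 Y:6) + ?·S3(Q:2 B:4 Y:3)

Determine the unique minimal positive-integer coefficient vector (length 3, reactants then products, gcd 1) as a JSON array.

Q: 3·8 = 24 | 2·8+4·2 = 24
B: 3·6 = 18 | 2·1+4·4 = 18
Y: 3·8 = 24 | 2·6+4·3 = 24
gcd(3,2,4) = 1

Coefficients: [3, 2, 4]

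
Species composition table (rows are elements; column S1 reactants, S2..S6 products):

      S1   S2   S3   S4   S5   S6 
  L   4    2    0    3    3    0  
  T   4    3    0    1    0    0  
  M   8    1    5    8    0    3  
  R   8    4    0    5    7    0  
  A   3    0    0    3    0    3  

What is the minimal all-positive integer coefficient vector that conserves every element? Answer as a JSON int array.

Coefficients: [4, 5, 2, 1, 1, 3]

L: 4·4 = 16 | 5·2+2·0+1·3+1·3+3·0 = 16
T: 4·4 = 16 | 5·3+2·0+1·1+1·0+3·0 = 16
M: 4·8 = 32 | 5·1+2·5+1·8+1·0+3·3 = 32
R: 4·8 = 32 | 5·4+2·0+1·5+1·7+3·0 = 32
A: 4·3 = 12 | 5·0+2·0+1·3+1·0+3·3 = 12
gcd(4,5,2,1,1,3) = 1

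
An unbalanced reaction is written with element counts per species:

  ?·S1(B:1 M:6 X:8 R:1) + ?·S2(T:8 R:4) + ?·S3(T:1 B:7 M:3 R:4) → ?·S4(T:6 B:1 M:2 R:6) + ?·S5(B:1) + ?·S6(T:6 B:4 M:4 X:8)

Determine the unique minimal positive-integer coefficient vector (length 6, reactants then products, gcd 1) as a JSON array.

Coefficients: [2, 5, 2, 5, 3, 2]

T: 2·0+5·8+2·1 = 42 | 5·6+3·0+2·6 = 42
B: 2·1+5·0+2·7 = 16 | 5·1+3·1+2·4 = 16
M: 2·6+5·0+2·3 = 18 | 5·2+3·0+2·4 = 18
X: 2·8+5·0+2·0 = 16 | 5·0+3·0+2·8 = 16
R: 2·1+5·4+2·4 = 30 | 5·6+3·0+2·0 = 30
gcd(2,5,2,5,3,2) = 1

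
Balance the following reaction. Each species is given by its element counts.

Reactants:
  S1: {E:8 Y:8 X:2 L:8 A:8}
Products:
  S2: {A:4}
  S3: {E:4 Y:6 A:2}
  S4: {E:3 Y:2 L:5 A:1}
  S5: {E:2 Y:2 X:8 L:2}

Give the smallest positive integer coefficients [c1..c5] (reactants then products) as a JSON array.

Coefficients: [4, 5, 3, 6, 1]

E: 4·8 = 32 | 5·0+3·4+6·3+1·2 = 32
Y: 4·8 = 32 | 5·0+3·6+6·2+1·2 = 32
X: 4·2 = 8 | 5·0+3·0+6·0+1·8 = 8
L: 4·8 = 32 | 5·0+3·0+6·5+1·2 = 32
A: 4·8 = 32 | 5·4+3·2+6·1+1·0 = 32
gcd(4,5,3,6,1) = 1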